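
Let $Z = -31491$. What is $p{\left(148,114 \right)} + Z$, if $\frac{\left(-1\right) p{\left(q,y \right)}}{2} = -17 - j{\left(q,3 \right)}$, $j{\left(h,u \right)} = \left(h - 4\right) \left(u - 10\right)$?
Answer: $-33473$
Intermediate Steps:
$j{\left(h,u \right)} = \left(-10 + u\right) \left(-4 + h\right)$ ($j{\left(h,u \right)} = \left(-4 + h\right) \left(-10 + u\right) = \left(-10 + u\right) \left(-4 + h\right)$)
$p{\left(q,y \right)} = 90 - 14 q$ ($p{\left(q,y \right)} = - 2 \left(-17 - \left(40 - 10 q - 12 + q 3\right)\right) = - 2 \left(-17 - \left(40 - 10 q - 12 + 3 q\right)\right) = - 2 \left(-17 - \left(28 - 7 q\right)\right) = - 2 \left(-17 + \left(-28 + 7 q\right)\right) = - 2 \left(-45 + 7 q\right) = 90 - 14 q$)
$p{\left(148,114 \right)} + Z = \left(90 - 2072\right) - 31491 = -1982 - 31491 = -33473$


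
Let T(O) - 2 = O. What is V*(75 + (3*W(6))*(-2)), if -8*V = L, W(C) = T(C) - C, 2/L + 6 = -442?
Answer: 9/256 ≈ 0.035156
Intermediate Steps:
L = -1/224 (L = 2/(-6 - 442) = 2/(-448) = 2*(-1/448) = -1/224 ≈ -0.0044643)
T(O) = 2 + O
W(C) = 2 (W(C) = (2 + C) - C = 2)
V = 1/1792 (V = -⅛*(-1/224) = 1/1792 ≈ 0.00055804)
V*(75 + (3*W(6))*(-2)) = (75 + (3*2)*(-2))/1792 = (75 + 6*(-2))/1792 = (75 - 12)/1792 = (1/1792)*63 = 9/256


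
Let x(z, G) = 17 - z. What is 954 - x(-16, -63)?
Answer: 921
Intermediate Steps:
954 - x(-16, -63) = 954 - (17 - 1*(-16)) = 954 - (17 + 16) = 954 - 1*33 = 954 - 33 = 921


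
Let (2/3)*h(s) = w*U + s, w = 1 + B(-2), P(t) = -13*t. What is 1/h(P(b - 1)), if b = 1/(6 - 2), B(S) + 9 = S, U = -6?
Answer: 8/837 ≈ 0.0095579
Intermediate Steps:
B(S) = -9 + S
b = 1/4 ≈ 0.25000
w = -10 (w = 1 + (-9 - 2) = 1 - 11 = -10)
h(s) = 90 + 3*s/2 (h(s) = 3*(-10*(-6) + s)/2 = 3*(60 + s)/2 = 90 + 3*s/2)
1/h(P(b - 1)) = 1/(90 + 3*(-13*(1/4 - 1))/2) = 1/(90 + 3*(-13*(-3/4))/2) = 1/(90 + (3/2)*(39/4)) = 1/(90 + 117/8) = 1/(837/8) = 8/837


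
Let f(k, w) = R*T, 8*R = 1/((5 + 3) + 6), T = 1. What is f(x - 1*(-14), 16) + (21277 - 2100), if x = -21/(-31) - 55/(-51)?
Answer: 2147825/112 ≈ 19177.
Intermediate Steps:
R = 1/112 (R = 1/(8*((5 + 3) + 6)) = 1/(8*(8 + 6)) = (1/8)/14 = (1/8)*(1/14) = 1/112 ≈ 0.0089286)
x = 2776/1581 (x = -21*(-1/31) - 55*(-1/51) = 21/31 + 55/51 = 2776/1581 ≈ 1.7558)
f(k, w) = 1/112 (f(k, w) = (1/112)*1 = 1/112)
f(x - 1*(-14), 16) + (21277 - 2100) = 1/112 + (21277 - 2100) = 1/112 + 19177 = 2147825/112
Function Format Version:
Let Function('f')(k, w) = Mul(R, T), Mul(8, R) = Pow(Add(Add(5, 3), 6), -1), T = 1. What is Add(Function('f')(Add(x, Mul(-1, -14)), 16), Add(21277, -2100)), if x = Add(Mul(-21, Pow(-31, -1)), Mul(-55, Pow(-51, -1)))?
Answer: Rational(2147825, 112) ≈ 19177.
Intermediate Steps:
R = Rational(1, 112) (R = Mul(Rational(1, 8), Pow(Add(Add(5, 3), 6), -1)) = Mul(Rational(1, 8), Pow(Add(8, 6), -1)) = Mul(Rational(1, 8), Pow(14, -1)) = Mul(Rational(1, 8), Rational(1, 14)) = Rational(1, 112) ≈ 0.0089286)
x = Rational(2776, 1581) (x = Add(Mul(-21, Rational(-1, 31)), Mul(-55, Rational(-1, 51))) = Add(Rational(21, 31), Rational(55, 51)) = Rational(2776, 1581) ≈ 1.7558)
Function('f')(k, w) = Rational(1, 112) (Function('f')(k, w) = Mul(Rational(1, 112), 1) = Rational(1, 112))
Add(Function('f')(Add(x, Mul(-1, -14)), 16), Add(21277, -2100)) = Add(Rational(1, 112), Add(21277, -2100)) = Add(Rational(1, 112), 19177) = Rational(2147825, 112)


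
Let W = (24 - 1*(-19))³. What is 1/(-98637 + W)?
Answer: -1/19130 ≈ -5.2274e-5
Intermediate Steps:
W = 79507 (W = (24 + 19)³ = 43³ = 79507)
1/(-98637 + W) = 1/(-98637 + 79507) = 1/(-19130) = -1/19130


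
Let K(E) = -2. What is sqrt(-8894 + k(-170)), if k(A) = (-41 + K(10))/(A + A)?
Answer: 13*I*sqrt(1520905)/170 ≈ 94.307*I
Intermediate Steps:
k(A) = -43/(2*A) (k(A) = (-41 - 2)/(A + A) = -43*1/(2*A) = -43/(2*A))
sqrt(-8894 + k(-170)) = sqrt(-8894 - 43/2/(-170)) = sqrt(-8894 - 43/2*(-1/170)) = sqrt(-8894 + 43/340) = sqrt(-3023917/340) = 13*I*sqrt(1520905)/170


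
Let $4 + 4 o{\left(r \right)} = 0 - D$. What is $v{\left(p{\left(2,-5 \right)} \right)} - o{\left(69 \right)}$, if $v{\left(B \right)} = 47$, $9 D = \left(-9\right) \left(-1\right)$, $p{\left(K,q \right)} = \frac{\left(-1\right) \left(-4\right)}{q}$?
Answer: $\frac{193}{4} \approx 48.25$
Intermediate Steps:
$p{\left(K,q \right)} = \frac{4}{q}$
$D = 1$ ($D = \frac{\left(-9\right) \left(-1\right)}{9} = \frac{1}{9} \cdot 9 = 1$)
$o{\left(r \right)} = - \frac{5}{4}$ ($o{\left(r \right)} = -1 + \frac{0 - 1}{4} = -1 + \frac{1}{4} \left(-1\right) = -1 - \frac{1}{4} = - \frac{5}{4}$)
$v{\left(p{\left(2,-5 \right)} \right)} - o{\left(69 \right)} = 47 - - \frac{5}{4} = 47 + \frac{5}{4} = \frac{193}{4}$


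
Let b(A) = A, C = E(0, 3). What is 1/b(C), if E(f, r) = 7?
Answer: ⅐ ≈ 0.14286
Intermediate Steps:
C = 7
1/b(C) = 1/7 = ⅐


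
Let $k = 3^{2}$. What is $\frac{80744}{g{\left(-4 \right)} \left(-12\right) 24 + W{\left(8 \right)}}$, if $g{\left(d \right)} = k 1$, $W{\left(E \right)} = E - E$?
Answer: $- \frac{10093}{324} \approx -31.151$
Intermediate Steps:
$W{\left(E \right)} = 0$
$k = 9$
$g{\left(d \right)} = 9$ ($g{\left(d \right)} = 9 \cdot 1 = 9$)
$\frac{80744}{g{\left(-4 \right)} \left(-12\right) 24 + W{\left(8 \right)}} = \frac{80744}{9 \left(-12\right) 24 + 0} = \frac{80744}{\left(-108\right) 24 + 0} = \frac{80744}{-2592 + 0} = \frac{80744}{-2592} = 80744 \left(- \frac{1}{2592}\right) = - \frac{10093}{324}$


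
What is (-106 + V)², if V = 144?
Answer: 1444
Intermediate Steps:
(-106 + V)² = (-106 + 144)² = 38² = 1444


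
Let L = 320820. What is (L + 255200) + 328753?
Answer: 904773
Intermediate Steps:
(L + 255200) + 328753 = (320820 + 255200) + 328753 = 576020 + 328753 = 904773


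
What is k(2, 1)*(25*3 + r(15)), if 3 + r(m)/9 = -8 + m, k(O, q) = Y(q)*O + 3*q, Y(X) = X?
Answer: 555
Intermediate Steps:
k(O, q) = 3*q + O*q (k(O, q) = q*O + 3*q = O*q + 3*q = 3*q + O*q)
r(m) = -99 + 9*m (r(m) = -27 + 9*(-8 + m) = -27 + (-72 + 9*m) = -99 + 9*m)
k(2, 1)*(25*3 + r(15)) = (1*(3 + 2))*(25*3 + (-99 + 9*15)) = (1*5)*(75 + (-99 + 135)) = 5*(75 + 36) = 5*111 = 555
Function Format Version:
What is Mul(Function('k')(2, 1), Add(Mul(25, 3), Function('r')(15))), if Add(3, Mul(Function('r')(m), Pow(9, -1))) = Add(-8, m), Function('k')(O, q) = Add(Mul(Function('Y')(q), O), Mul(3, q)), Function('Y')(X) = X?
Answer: 555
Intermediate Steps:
Function('k')(O, q) = Add(Mul(3, q), Mul(O, q)) (Function('k')(O, q) = Add(Mul(q, O), Mul(3, q)) = Add(Mul(O, q), Mul(3, q)) = Add(Mul(3, q), Mul(O, q)))
Function('r')(m) = Add(-99, Mul(9, m)) (Function('r')(m) = Add(-27, Mul(9, Add(-8, m))) = Add(-27, Add(-72, Mul(9, m))) = Add(-99, Mul(9, m)))
Mul(Function('k')(2, 1), Add(Mul(25, 3), Function('r')(15))) = Mul(Mul(1, Add(3, 2)), Add(Mul(25, 3), Add(-99, Mul(9, 15)))) = Mul(Mul(1, 5), Add(75, Add(-99, 135))) = Mul(5, Add(75, 36)) = Mul(5, 111) = 555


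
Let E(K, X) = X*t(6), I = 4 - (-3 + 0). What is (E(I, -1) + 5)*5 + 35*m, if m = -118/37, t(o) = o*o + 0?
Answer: -9865/37 ≈ -266.62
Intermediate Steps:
t(o) = o**2 (t(o) = o**2 + 0 = o**2)
I = 7 (I = 4 - 1*(-3) = 4 + 3 = 7)
E(K, X) = 36*X (E(K, X) = X*6**2 = X*36 = 36*X)
m = -118/37 (m = -118*1/37 = -118/37 ≈ -3.1892)
(E(I, -1) + 5)*5 + 35*m = (36*(-1) + 5)*5 + 35*(-118/37) = (-36 + 5)*5 - 4130/37 = -31*5 - 4130/37 = -155 - 4130/37 = -9865/37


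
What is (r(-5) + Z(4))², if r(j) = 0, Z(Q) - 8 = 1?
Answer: 81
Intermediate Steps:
Z(Q) = 9 (Z(Q) = 8 + 1 = 9)
(r(-5) + Z(4))² = (0 + 9)² = 9² = 81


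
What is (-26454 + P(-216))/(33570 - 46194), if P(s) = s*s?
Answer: -3367/2104 ≈ -1.6003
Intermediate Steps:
P(s) = s**2
(-26454 + P(-216))/(33570 - 46194) = (-26454 + (-216)**2)/(33570 - 46194) = (-26454 + 46656)/(-12624) = 20202*(-1/12624) = -3367/2104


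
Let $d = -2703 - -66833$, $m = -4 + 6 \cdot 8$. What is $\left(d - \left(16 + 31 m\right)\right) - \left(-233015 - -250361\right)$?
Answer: $45404$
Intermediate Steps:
$m = 44$ ($m = -4 + 48 = 44$)
$d = 64130$ ($d = -2703 + 66833 = 64130$)
$\left(d - \left(16 + 31 m\right)\right) - \left(-233015 - -250361\right) = \left(64130 - 1380\right) - \left(-233015 - -250361\right) = \left(64130 - 1380\right) - \left(-233015 + 250361\right) = \left(64130 - 1380\right) - 17346 = 62750 - 17346 = 45404$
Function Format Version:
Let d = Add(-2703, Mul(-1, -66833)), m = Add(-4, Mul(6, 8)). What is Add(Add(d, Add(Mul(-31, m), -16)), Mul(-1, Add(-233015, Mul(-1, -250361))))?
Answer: 45404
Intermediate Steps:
m = 44 (m = Add(-4, 48) = 44)
d = 64130 (d = Add(-2703, 66833) = 64130)
Add(Add(d, Add(Mul(-31, m), -16)), Mul(-1, Add(-233015, Mul(-1, -250361)))) = Add(Add(64130, Add(Mul(-31, 44), -16)), Mul(-1, Add(-233015, Mul(-1, -250361)))) = Add(Add(64130, Add(-1364, -16)), Mul(-1, Add(-233015, 250361))) = Add(Add(64130, -1380), Mul(-1, 17346)) = Add(62750, -17346) = 45404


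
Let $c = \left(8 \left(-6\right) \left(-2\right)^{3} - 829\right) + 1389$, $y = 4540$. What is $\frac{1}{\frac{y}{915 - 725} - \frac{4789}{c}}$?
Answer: $\frac{17936}{337585} \approx 0.05313$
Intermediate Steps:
$c = 944$ ($c = \left(\left(-48\right) \left(-8\right) - 829\right) + 1389 = \left(384 - 829\right) + 1389 = -445 + 1389 = 944$)
$\frac{1}{\frac{y}{915 - 725} - \frac{4789}{c}} = \frac{1}{\frac{4540}{915 - 725} - \frac{4789}{944}} = \frac{1}{\frac{4540}{190} - \frac{4789}{944}} = \frac{1}{4540 \cdot \frac{1}{190} - \frac{4789}{944}} = \frac{1}{\frac{454}{19} - \frac{4789}{944}} = \frac{1}{\frac{337585}{17936}} = \frac{17936}{337585}$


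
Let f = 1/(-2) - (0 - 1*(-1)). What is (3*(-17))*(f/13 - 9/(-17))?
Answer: -549/26 ≈ -21.115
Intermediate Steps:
f = -3/2 (f = -1/2 - (0 + 1) = -1/2 - 1*1 = -1/2 - 1 = -3/2 ≈ -1.5000)
(3*(-17))*(f/13 - 9/(-17)) = (3*(-17))*(-3/2/13 - 9/(-17)) = -51*(-3/2*1/13 - 9*(-1/17)) = -51*(-3/26 + 9/17) = -51*183/442 = -549/26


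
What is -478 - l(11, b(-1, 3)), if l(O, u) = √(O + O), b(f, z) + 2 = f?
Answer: -478 - √22 ≈ -482.69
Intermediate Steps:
b(f, z) = -2 + f
l(O, u) = √2*√O (l(O, u) = √(2*O) = √2*√O)
-478 - l(11, b(-1, 3)) = -478 - √2*√11 = -478 - √22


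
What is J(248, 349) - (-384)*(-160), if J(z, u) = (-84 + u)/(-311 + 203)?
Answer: -6635785/108 ≈ -61442.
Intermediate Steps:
J(z, u) = 7/9 - u/108 (J(z, u) = (-84 + u)/(-108) = (-84 + u)*(-1/108) = 7/9 - u/108)
J(248, 349) - (-384)*(-160) = (7/9 - 1/108*349) - (-384)*(-160) = (7/9 - 349/108) - 1*61440 = -265/108 - 61440 = -6635785/108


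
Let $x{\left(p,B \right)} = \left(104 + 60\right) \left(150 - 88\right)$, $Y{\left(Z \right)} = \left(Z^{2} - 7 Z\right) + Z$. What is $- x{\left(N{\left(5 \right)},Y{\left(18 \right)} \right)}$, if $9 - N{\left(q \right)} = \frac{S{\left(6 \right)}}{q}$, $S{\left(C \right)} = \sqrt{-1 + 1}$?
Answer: $-10168$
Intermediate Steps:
$S{\left(C \right)} = 0$ ($S{\left(C \right)} = \sqrt{0} = 0$)
$N{\left(q \right)} = 9$ ($N{\left(q \right)} = 9 - \frac{0}{q} = 9 - 0 = 9 + 0 = 9$)
$Y{\left(Z \right)} = Z^{2} - 6 Z$
$x{\left(p,B \right)} = 10168$ ($x{\left(p,B \right)} = 164 \cdot 62 = 10168$)
$- x{\left(N{\left(5 \right)},Y{\left(18 \right)} \right)} = \left(-1\right) 10168 = -10168$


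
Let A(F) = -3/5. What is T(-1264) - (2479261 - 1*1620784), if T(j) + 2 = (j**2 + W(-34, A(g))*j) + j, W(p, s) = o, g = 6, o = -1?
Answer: 739217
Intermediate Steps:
A(F) = -3/5 (A(F) = -3*1/5 = -3/5)
W(p, s) = -1
T(j) = -2 + j**2 (T(j) = -2 + ((j**2 - j) + j) = -2 + j**2)
T(-1264) - (2479261 - 1*1620784) = (-2 + (-1264)**2) - (2479261 - 1*1620784) = (-2 + 1597696) - (2479261 - 1620784) = 1597694 - 1*858477 = 1597694 - 858477 = 739217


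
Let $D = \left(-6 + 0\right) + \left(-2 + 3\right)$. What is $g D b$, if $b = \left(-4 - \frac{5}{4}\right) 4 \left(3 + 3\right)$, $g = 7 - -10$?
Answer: $10710$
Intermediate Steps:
$g = 17$ ($g = 7 + 10 = 17$)
$D = -5$ ($D = -6 + 1 = -5$)
$b = -126$ ($b = \left(-4 - \frac{5}{4}\right) 4 \cdot 6 = \left(- \frac{21}{4}\right) 4 \cdot 6 = \left(-21\right) 6 = -126$)
$g D b = 17 \left(-5\right) \left(-126\right) = \left(-85\right) \left(-126\right) = 10710$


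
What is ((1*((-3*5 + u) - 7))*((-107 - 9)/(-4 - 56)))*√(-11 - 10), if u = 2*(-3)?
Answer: -812*I*√21/15 ≈ -248.07*I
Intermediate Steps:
u = -6
((1*((-3*5 + u) - 7))*((-107 - 9)/(-4 - 56)))*√(-11 - 10) = ((1*((-3*5 - 6) - 7))*((-107 - 9)/(-4 - 56)))*√(-11 - 10) = ((1*((-15 - 6) - 7))*(-116/(-60)))*√(-21) = ((1*(-21 - 7))*(-116*(-1/60)))*(I*√21) = ((1*(-28))*(29/15))*(I*√21) = (-28*29/15)*(I*√21) = -812*I*√21/15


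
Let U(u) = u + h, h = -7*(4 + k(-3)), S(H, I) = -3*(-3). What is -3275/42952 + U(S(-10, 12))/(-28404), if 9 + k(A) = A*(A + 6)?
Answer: -24404741/305002152 ≈ -0.080015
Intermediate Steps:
S(H, I) = 9
k(A) = -9 + A*(6 + A) (k(A) = -9 + A*(A + 6) = -9 + A*(6 + A))
h = 98 (h = -7*(4 + (-9 + (-3)² + 6*(-3))) = -7*(4 + (-9 + 9 - 18)) = -7*(4 - 18) = -7*(-14) = 98)
U(u) = 98 + u (U(u) = u + 98 = 98 + u)
-3275/42952 + U(S(-10, 12))/(-28404) = -3275/42952 + (98 + 9)/(-28404) = -3275*1/42952 + 107*(-1/28404) = -3275/42952 - 107/28404 = -24404741/305002152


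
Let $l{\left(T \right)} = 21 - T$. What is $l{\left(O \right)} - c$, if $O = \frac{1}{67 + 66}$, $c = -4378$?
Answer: $\frac{585066}{133} \approx 4399.0$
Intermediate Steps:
$O = \frac{1}{133} \approx 0.0075188$
$l{\left(O \right)} - c = \left(21 - \frac{1}{133}\right) - -4378 = \left(21 - \frac{1}{133}\right) + 4378 = \frac{2792}{133} + 4378 = \frac{585066}{133}$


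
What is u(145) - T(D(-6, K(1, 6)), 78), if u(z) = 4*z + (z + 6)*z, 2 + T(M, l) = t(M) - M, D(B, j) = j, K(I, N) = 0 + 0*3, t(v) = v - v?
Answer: 22477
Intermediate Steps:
t(v) = 0
K(I, N) = 0 (K(I, N) = 0 + 0 = 0)
T(M, l) = -2 - M (T(M, l) = -2 + (0 - M) = -2 - M)
u(z) = 4*z + z*(6 + z) (u(z) = 4*z + (6 + z)*z = 4*z + z*(6 + z))
u(145) - T(D(-6, K(1, 6)), 78) = 145*(10 + 145) - (-2 - 1*0) = 145*155 - (-2 + 0) = 22475 - 1*(-2) = 22475 + 2 = 22477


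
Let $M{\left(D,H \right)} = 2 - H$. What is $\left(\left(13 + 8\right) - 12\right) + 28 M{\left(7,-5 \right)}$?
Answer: $205$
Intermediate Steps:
$\left(\left(13 + 8\right) - 12\right) + 28 M{\left(7,-5 \right)} = \left(\left(13 + 8\right) - 12\right) + 28 \left(2 - -5\right) = \left(21 - 12\right) + 28 \left(2 + 5\right) = 9 + 28 \cdot 7 = 9 + 196 = 205$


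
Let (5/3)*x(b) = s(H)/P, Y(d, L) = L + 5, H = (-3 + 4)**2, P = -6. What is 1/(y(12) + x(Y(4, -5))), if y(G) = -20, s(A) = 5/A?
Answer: -2/41 ≈ -0.048781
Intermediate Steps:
H = 1 (H = 1**2 = 1)
Y(d, L) = 5 + L
x(b) = -1/2 (x(b) = 3*((5/1)/(-6))/5 = 3*((5*1)*(-1/6))/5 = 3*(5*(-1/6))/5 = (3/5)*(-5/6) = -1/2)
1/(y(12) + x(Y(4, -5))) = 1/(-20 - 1/2) = 1/(-41/2) = -2/41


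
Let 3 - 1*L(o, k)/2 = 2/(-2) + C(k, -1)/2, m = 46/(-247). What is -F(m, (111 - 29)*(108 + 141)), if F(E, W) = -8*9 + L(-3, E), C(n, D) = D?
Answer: 63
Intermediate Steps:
m = -46/247 (m = 46*(-1/247) = -46/247 ≈ -0.18623)
L(o, k) = 9 (L(o, k) = 6 - 2*(2/(-2) - 1/2) = 6 - 2*(2*(-½) - 1*½) = 6 - 2*(-1 - ½) = 6 - 2*(-3/2) = 6 + 3 = 9)
F(E, W) = -63 (F(E, W) = -8*9 + 9 = -72 + 9 = -63)
-F(m, (111 - 29)*(108 + 141)) = -1*(-63) = 63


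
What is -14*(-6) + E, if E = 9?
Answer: 93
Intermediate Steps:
-14*(-6) + E = -14*(-6) + 9 = 84 + 9 = 93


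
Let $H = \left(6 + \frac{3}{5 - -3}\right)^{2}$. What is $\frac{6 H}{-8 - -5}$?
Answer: $- \frac{2601}{32} \approx -81.281$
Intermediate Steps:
$H = \frac{2601}{64}$ ($H = \left(6 + \frac{3}{5 + 3}\right)^{2} = \left(6 + \frac{3}{8}\right)^{2} = \left(\frac{51}{8}\right)^{2} = \frac{2601}{64} \approx 40.641$)
$\frac{6 H}{-8 - -5} = \frac{6 \cdot \frac{2601}{64}}{-8 - -5} = \frac{7803}{32 \left(-8 + \left(-1 + 6\right)\right)} = \frac{7803}{32 \left(-8 + 5\right)} = \frac{7803}{32 \left(-3\right)} = \frac{7803}{32} \left(- \frac{1}{3}\right) = - \frac{2601}{32}$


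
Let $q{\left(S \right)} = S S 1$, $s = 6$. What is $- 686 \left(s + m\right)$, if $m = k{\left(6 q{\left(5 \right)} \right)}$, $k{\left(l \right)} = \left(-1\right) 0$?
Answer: $-4116$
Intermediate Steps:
$q{\left(S \right)} = S^{2}$ ($q{\left(S \right)} = S^{2} \cdot 1 = S^{2}$)
$k{\left(l \right)} = 0$
$m = 0$
$- 686 \left(s + m\right) = - 686 \left(6 + 0\right) = \left(-686\right) 6 = -4116$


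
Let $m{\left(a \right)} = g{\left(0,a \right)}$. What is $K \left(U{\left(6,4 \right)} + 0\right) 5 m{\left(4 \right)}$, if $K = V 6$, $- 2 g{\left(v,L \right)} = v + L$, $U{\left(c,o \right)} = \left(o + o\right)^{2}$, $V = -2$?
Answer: $7680$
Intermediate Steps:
$U{\left(c,o \right)} = 4 o^{2}$ ($U{\left(c,o \right)} = \left(2 o\right)^{2} = 4 o^{2}$)
$g{\left(v,L \right)} = - \frac{L}{2} - \frac{v}{2}$ ($g{\left(v,L \right)} = - \frac{v + L}{2} = - \frac{L + v}{2} = - \frac{L}{2} - \frac{v}{2}$)
$m{\left(a \right)} = - \frac{a}{2}$ ($m{\left(a \right)} = - \frac{a}{2} - 0 = - \frac{a}{2} + 0 = - \frac{a}{2}$)
$K = -12$ ($K = \left(-2\right) 6 = -12$)
$K \left(U{\left(6,4 \right)} + 0\right) 5 m{\left(4 \right)} = - 12 \left(4 \cdot 4^{2} + 0\right) 5 \left(\left(- \frac{1}{2}\right) 4\right) = - 12 \left(4 \cdot 16 + 0\right) 5 \left(-2\right) = - 12 \left(64 + 0\right) 5 \left(-2\right) = - 12 \cdot 64 \cdot 5 \left(-2\right) = \left(-12\right) 320 \left(-2\right) = \left(-3840\right) \left(-2\right) = 7680$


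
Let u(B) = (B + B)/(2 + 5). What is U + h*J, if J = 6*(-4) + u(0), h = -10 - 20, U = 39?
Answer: 759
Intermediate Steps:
u(B) = 2*B/7 (u(B) = (2*B)/7 = (2*B)*(1/7) = 2*B/7)
h = -30
J = -24 (J = 6*(-4) + (2/7)*0 = -24 + 0 = -24)
U + h*J = 39 - 30*(-24) = 39 + 720 = 759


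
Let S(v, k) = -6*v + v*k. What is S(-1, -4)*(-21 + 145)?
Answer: 1240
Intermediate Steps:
S(v, k) = -6*v + k*v
S(-1, -4)*(-21 + 145) = (-(-6 - 4))*(-21 + 145) = -1*(-10)*124 = 10*124 = 1240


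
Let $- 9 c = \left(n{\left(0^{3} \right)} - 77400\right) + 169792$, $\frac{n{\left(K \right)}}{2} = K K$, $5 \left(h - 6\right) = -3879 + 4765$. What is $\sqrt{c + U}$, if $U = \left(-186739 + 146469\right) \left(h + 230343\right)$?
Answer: $\frac{i \sqrt{83549703058}}{3} \approx 96350.0 i$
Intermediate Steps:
$h = \frac{916}{5}$ ($h = 6 + \frac{-3879 + 4765}{5} = 6 + \frac{1}{5} \cdot 886 = 6 + \frac{886}{5} = \frac{916}{5} \approx 183.2$)
$U = -9283290074$ ($U = \left(-186739 + 146469\right) \left(\frac{916}{5} + 230343\right) = \left(-40270\right) \frac{1152631}{5} = -9283290074$)
$n{\left(K \right)} = 2 K^{2}$ ($n{\left(K \right)} = 2 K K = 2 K^{2}$)
$c = - \frac{92392}{9}$ ($c = - \frac{\left(2 \left(0^{3}\right)^{2} - 77400\right) + 169792}{9} = - \frac{\left(2 \cdot 0^{2} - 77400\right) + 169792}{9} = - \frac{\left(2 \cdot 0 - 77400\right) + 169792}{9} = - \frac{\left(0 - 77400\right) + 169792}{9} = - \frac{-77400 + 169792}{9} = \left(- \frac{1}{9}\right) 92392 = - \frac{92392}{9} \approx -10266.0$)
$\sqrt{c + U} = \sqrt{- \frac{92392}{9} - 9283290074} = \sqrt{- \frac{83549703058}{9}} = \frac{i \sqrt{83549703058}}{3}$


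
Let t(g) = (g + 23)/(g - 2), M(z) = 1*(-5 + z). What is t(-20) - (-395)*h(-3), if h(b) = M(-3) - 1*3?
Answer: -95593/22 ≈ -4345.1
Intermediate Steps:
M(z) = -5 + z
t(g) = (23 + g)/(-2 + g)
h(b) = -11 (h(b) = (-5 - 3) - 1*3 = -8 - 3 = -11)
t(-20) - (-395)*h(-3) = (23 - 20)/(-2 - 20) - (-395)*(-11) = 3/(-22) - 395*11 = -1/22*3 - 4345 = -3/22 - 4345 = -95593/22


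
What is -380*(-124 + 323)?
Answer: -75620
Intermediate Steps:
-380*(-124 + 323) = -380*199 = -75620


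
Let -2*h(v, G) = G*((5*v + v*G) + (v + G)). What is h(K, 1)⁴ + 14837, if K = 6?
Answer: 3656193/16 ≈ 2.2851e+5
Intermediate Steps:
h(v, G) = -G*(G + 6*v + G*v)/2 (h(v, G) = -G*((5*v + v*G) + (v + G))/2 = -G*((5*v + G*v) + (G + v))/2 = -G*(G + 6*v + G*v)/2)
h(K, 1)⁴ + 14837 = (-½*1*(1 + 6*6 + 1*6))⁴ + 14837 = (-½*1*(1 + 36 + 6))⁴ + 14837 = (-½*1*43)⁴ + 14837 = (-43/2)⁴ + 14837 = 3418801/16 + 14837 = 3656193/16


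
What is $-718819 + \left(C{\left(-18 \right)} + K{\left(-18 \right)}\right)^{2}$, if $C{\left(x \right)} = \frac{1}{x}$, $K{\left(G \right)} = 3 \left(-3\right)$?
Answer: $- \frac{232870787}{324} \approx -7.1874 \cdot 10^{5}$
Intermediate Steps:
$K{\left(G \right)} = -9$
$-718819 + \left(C{\left(-18 \right)} + K{\left(-18 \right)}\right)^{2} = -718819 + \left(\frac{1}{-18} - 9\right)^{2} = -718819 + \left(- \frac{1}{18} - 9\right)^{2} = -718819 + \left(- \frac{163}{18}\right)^{2} = -718819 + \frac{26569}{324} = - \frac{232870787}{324}$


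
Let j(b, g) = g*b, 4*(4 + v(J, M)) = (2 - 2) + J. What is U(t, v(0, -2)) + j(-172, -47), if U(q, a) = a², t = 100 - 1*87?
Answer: 8100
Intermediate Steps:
t = 13 (t = 100 - 87 = 13)
v(J, M) = -4 + J/4 (v(J, M) = -4 + ((2 - 2) + J)/4 = -4 + (0 + J)/4 = -4 + J/4)
j(b, g) = b*g
U(t, v(0, -2)) + j(-172, -47) = (-4 + (¼)*0)² - 172*(-47) = (-4 + 0)² + 8084 = (-4)² + 8084 = 16 + 8084 = 8100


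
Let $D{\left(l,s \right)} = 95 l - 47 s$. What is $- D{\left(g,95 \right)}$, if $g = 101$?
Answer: $-5130$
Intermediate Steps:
$D{\left(l,s \right)} = - 47 s + 95 l$
$- D{\left(g,95 \right)} = - (\left(-47\right) 95 + 95 \cdot 101) = - (-4465 + 9595) = \left(-1\right) 5130 = -5130$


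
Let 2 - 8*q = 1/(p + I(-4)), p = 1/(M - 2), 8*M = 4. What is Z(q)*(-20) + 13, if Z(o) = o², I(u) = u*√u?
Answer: 3159967/269120 + 5247*I/33640 ≈ 11.742 + 0.15598*I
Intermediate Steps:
M = ½ (M = (⅛)*4 = ½ ≈ 0.50000)
I(u) = u^(3/2)
p = -⅔ (p = 1/(½ - 2) = 1/(-3/2) = -⅔ ≈ -0.66667)
q = ¼ - 9*(-⅔ + 8*I)/4640 (q = ¼ - 1/(8*(-⅔ + (-4)^(3/2))) = ¼ - 9*(-⅔ + 8*I)/580/8 = ¼ - 9*(-⅔ + 8*I)/4640 ≈ 0.25129 - 0.015517*I)
Z(q)*(-20) + 13 = (583/2320 - 9*I/580)²*(-20) + 13 = -20*(583/2320 - 9*I/580)² + 13 = 13 - 20*(583/2320 - 9*I/580)²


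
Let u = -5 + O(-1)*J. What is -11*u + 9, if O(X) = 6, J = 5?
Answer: -266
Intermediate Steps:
u = 25 (u = -5 + 6*5 = -5 + 30 = 25)
-11*u + 9 = -11*25 + 9 = -275 + 9 = -266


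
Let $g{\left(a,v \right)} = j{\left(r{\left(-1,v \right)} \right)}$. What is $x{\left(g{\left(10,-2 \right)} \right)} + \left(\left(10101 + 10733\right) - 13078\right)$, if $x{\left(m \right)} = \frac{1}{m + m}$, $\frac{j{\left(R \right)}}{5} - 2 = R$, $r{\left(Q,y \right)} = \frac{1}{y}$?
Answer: $\frac{116341}{15} \approx 7756.1$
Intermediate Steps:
$j{\left(R \right)} = 10 + 5 R$
$g{\left(a,v \right)} = 10 + \frac{5}{v}$
$x{\left(m \right)} = \frac{1}{2 m}$
$x{\left(g{\left(10,-2 \right)} \right)} + \left(\left(10101 + 10733\right) - 13078\right) = \frac{1}{2 \left(10 + \frac{5}{-2}\right)} + \left(\left(10101 + 10733\right) - 13078\right) = \frac{1}{2 \left(10 + 5 \left(- \frac{1}{2}\right)\right)} + \left(20834 - 13078\right) = \frac{1}{2 \left(10 - \frac{5}{2}\right)} + 7756 = \frac{1}{2 \cdot \frac{15}{2}} + 7756 = \frac{1}{2} \cdot \frac{2}{15} + 7756 = \frac{1}{15} + 7756 = \frac{116341}{15}$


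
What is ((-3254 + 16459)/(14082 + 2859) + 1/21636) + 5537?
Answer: 676597550311/122178492 ≈ 5537.8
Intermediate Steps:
((-3254 + 16459)/(14082 + 2859) + 1/21636) + 5537 = (13205/16941 + 1/21636) + 5537 = 95240107/122178492 + 5537 = 676597550311/122178492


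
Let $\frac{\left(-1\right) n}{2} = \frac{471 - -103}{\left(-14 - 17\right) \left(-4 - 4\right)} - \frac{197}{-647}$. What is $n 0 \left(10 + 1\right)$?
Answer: $0$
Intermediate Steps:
$n = - \frac{210117}{40114}$ ($n = - 2 \left(\frac{471 - -103}{\left(-14 - 17\right) \left(-4 - 4\right)} - \frac{197}{-647}\right) = - 2 \left(\frac{471 + 103}{\left(-31\right) \left(-8\right)} - - \frac{197}{647}\right) = - 2 \left(\frac{574}{248} + \frac{197}{647}\right) = - 2 \left(574 \cdot \frac{1}{248} + \frac{197}{647}\right) = - 2 \left(\frac{287}{124} + \frac{197}{647}\right) = \left(-2\right) \frac{210117}{80228} = - \frac{210117}{40114} \approx -5.238$)
$n 0 \left(10 + 1\right) = - \frac{210117 \cdot 0 \left(10 + 1\right)}{40114} = - \frac{210117 \cdot 0 \cdot 11}{40114} = \left(- \frac{210117}{40114}\right) 0 = 0$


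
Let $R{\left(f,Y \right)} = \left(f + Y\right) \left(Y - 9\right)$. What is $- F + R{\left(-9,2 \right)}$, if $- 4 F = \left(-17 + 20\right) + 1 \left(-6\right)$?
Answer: $\frac{193}{4} \approx 48.25$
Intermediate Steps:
$F = \frac{3}{4}$ ($F = - \frac{\left(-17 + 20\right) + 1 \left(-6\right)}{4} = - \frac{3 - 6}{4} = \left(- \frac{1}{4}\right) \left(-3\right) = \frac{3}{4} \approx 0.75$)
$R{\left(f,Y \right)} = \left(-9 + Y\right) \left(Y + f\right)$ ($R{\left(f,Y \right)} = \left(Y + f\right) \left(-9 + Y\right) = \left(-9 + Y\right) \left(Y + f\right)$)
$- F + R{\left(-9,2 \right)} = \left(-1\right) \frac{3}{4} + \left(2^{2} - 18 - -81 + 2 \left(-9\right)\right) = - \frac{3}{4} + \left(4 - 18 + 81 - 18\right) = - \frac{3}{4} + 49 = \frac{193}{4}$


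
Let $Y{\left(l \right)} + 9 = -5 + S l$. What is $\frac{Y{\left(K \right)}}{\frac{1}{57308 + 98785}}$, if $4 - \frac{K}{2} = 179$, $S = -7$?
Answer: $380242548$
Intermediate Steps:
$K = -350$ ($K = 8 - 358 = -350$)
$Y{\left(l \right)} = -14 - 7 l$ ($Y{\left(l \right)} = -9 - \left(5 + 7 l\right) = -14 - 7 l$)
$\frac{Y{\left(K \right)}}{\frac{1}{57308 + 98785}} = \frac{-14 - -2450}{\frac{1}{57308 + 98785}} = \frac{-14 + 2450}{\frac{1}{156093}} = 2436 \frac{1}{\frac{1}{156093}} = 2436 \cdot 156093 = 380242548$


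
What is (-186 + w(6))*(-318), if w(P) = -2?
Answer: 59784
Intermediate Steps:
(-186 + w(6))*(-318) = (-186 - 2)*(-318) = -188*(-318) = 59784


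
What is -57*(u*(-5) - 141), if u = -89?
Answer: -17328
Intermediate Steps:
-57*(u*(-5) - 141) = -57*(-89*(-5) - 141) = -57*(445 - 141) = -57*304 = -17328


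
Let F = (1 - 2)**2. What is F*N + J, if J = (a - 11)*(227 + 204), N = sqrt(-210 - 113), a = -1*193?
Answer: -87924 + I*sqrt(323) ≈ -87924.0 + 17.972*I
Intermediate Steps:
a = -193
N = I*sqrt(323) (N = sqrt(-323) = I*sqrt(323) ≈ 17.972*I)
J = -87924 (J = (-193 - 11)*(227 + 204) = -204*431 = -87924)
F = 1 (F = (-1)**2 = 1)
F*N + J = 1*(I*sqrt(323)) - 87924 = I*sqrt(323) - 87924 = -87924 + I*sqrt(323)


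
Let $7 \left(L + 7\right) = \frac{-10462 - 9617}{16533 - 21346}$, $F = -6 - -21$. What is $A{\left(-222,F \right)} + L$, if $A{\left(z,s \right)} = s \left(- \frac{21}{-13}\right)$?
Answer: $\frac{7807811}{437983} \approx 17.827$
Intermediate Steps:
$F = 15$ ($F = -6 + 21 = 15$)
$L = - \frac{215758}{33691}$ ($L = -7 + \frac{\left(-10462 - 9617\right) \frac{1}{16533 - 21346}}{7} = -7 + \frac{\left(-20079\right) \frac{1}{-4813}}{7} = -7 + \frac{\left(-20079\right) \left(- \frac{1}{4813}\right)}{7} = -7 + \frac{1}{7} \cdot \frac{20079}{4813} = -7 + \frac{20079}{33691} = - \frac{215758}{33691} \approx -6.404$)
$A{\left(z,s \right)} = \frac{21 s}{13}$ ($A{\left(z,s \right)} = s \left(\left(-21\right) \left(- \frac{1}{13}\right)\right) = s \frac{21}{13} = \frac{21 s}{13}$)
$A{\left(-222,F \right)} + L = \frac{21}{13} \cdot 15 - \frac{215758}{33691} = \frac{315}{13} - \frac{215758}{33691} = \frac{7807811}{437983}$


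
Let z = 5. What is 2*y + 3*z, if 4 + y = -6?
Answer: -5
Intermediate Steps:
y = -10 (y = -4 - 6 = -10)
2*y + 3*z = 2*(-10) + 3*5 = -20 + 15 = -5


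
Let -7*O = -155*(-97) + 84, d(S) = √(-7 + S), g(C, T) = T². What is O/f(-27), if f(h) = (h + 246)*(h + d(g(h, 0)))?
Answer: 136071/376096 + 15119*I*√7/1128288 ≈ 0.3618 + 0.035453*I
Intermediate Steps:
f(h) = (246 + h)*(h + I*√7) (f(h) = (h + 246)*(h + √(-7 + 0²)) = (246 + h)*(h + √(-7 + 0)) = (246 + h)*(h + √(-7)) = (246 + h)*(h + I*√7))
O = -15119/7 (O = -(-155*(-97) + 84)/7 = -(15035 + 84)/7 = -⅐*15119 = -15119/7 ≈ -2159.9)
O/f(-27) = -15119/(7*((-27)² + 246*(-27) + 246*I*√7 + I*(-27)*√7)) = -15119/(7*(729 - 6642 + 246*I*√7 - 27*I*√7)) = -15119/(7*(-5913 + 219*I*√7))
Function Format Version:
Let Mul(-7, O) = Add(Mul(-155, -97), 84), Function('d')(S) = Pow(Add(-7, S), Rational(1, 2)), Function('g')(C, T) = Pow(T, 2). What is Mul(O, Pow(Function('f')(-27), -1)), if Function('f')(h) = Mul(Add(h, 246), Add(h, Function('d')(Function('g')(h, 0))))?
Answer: Add(Rational(136071, 376096), Mul(Rational(15119, 1128288), I, Pow(7, Rational(1, 2)))) ≈ Add(0.36180, Mul(0.035453, I))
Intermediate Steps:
Function('f')(h) = Mul(Add(246, h), Add(h, Mul(I, Pow(7, Rational(1, 2))))) (Function('f')(h) = Mul(Add(h, 246), Add(h, Pow(Add(-7, Pow(0, 2)), Rational(1, 2)))) = Mul(Add(246, h), Add(h, Pow(Add(-7, 0), Rational(1, 2)))) = Mul(Add(246, h), Add(h, Pow(-7, Rational(1, 2)))) = Mul(Add(246, h), Add(h, Mul(I, Pow(7, Rational(1, 2))))))
O = Rational(-15119, 7) (O = Mul(Rational(-1, 7), Add(Mul(-155, -97), 84)) = Mul(Rational(-1, 7), Add(15035, 84)) = Mul(Rational(-1, 7), 15119) = Rational(-15119, 7) ≈ -2159.9)
Mul(O, Pow(Function('f')(-27), -1)) = Mul(Rational(-15119, 7), Pow(Add(Pow(-27, 2), Mul(246, -27), Mul(246, I, Pow(7, Rational(1, 2))), Mul(I, -27, Pow(7, Rational(1, 2)))), -1)) = Mul(Rational(-15119, 7), Pow(Add(729, -6642, Mul(246, I, Pow(7, Rational(1, 2))), Mul(-27, I, Pow(7, Rational(1, 2)))), -1)) = Mul(Rational(-15119, 7), Pow(Add(-5913, Mul(219, I, Pow(7, Rational(1, 2)))), -1))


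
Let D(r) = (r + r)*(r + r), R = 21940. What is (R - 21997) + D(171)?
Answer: 116907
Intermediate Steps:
D(r) = 4*r² (D(r) = (2*r)*(2*r) = 4*r²)
(R - 21997) + D(171) = (21940 - 21997) + 4*171² = -57 + 4*29241 = -57 + 116964 = 116907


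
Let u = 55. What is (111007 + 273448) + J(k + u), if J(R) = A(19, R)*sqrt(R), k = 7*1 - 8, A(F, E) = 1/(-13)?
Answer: 384455 - 3*sqrt(6)/13 ≈ 3.8445e+5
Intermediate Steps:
A(F, E) = -1/13
k = -1 (k = 7 - 8 = -1)
J(R) = -sqrt(R)/13
(111007 + 273448) + J(k + u) = (111007 + 273448) - sqrt(-1 + 55)/13 = 384455 - 3*sqrt(6)/13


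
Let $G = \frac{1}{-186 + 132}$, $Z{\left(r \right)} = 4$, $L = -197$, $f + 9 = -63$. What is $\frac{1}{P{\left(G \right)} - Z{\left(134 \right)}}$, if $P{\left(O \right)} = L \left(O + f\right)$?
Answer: $\frac{54}{765917} \approx 7.0504 \cdot 10^{-5}$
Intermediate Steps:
$f = -72$ ($f = -9 - 63 = -72$)
$G = - \frac{1}{54}$ ($G = \frac{1}{-54} = - \frac{1}{54} \approx -0.018519$)
$P{\left(O \right)} = 14184 - 197 O$ ($P{\left(O \right)} = - 197 \left(O - 72\right) = - 197 \left(-72 + O\right) = 14184 - 197 O$)
$\frac{1}{P{\left(G \right)} - Z{\left(134 \right)}} = \frac{1}{\left(14184 - - \frac{197}{54}\right) - 4} = \frac{1}{\left(14184 + \frac{197}{54}\right) - 4} = \frac{1}{\frac{766133}{54} - 4} = \frac{1}{\frac{765917}{54}} = \frac{54}{765917}$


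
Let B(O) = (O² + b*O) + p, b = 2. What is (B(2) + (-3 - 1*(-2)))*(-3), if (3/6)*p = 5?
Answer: -51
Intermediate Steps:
p = 10 (p = 2*5 = 10)
B(O) = 10 + O² + 2*O (B(O) = (O² + 2*O) + 10 = 10 + O² + 2*O)
(B(2) + (-3 - 1*(-2)))*(-3) = ((10 + 2² + 2*2) + (-3 - 1*(-2)))*(-3) = ((10 + 4 + 4) + (-3 + 2))*(-3) = (18 - 1)*(-3) = 17*(-3) = -51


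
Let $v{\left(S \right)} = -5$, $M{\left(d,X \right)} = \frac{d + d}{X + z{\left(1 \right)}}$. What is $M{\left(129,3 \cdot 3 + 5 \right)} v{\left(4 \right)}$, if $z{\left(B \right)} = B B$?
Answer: $-86$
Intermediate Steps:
$z{\left(B \right)} = B^{2}$
$M{\left(d,X \right)} = \frac{2 d}{1 + X}$ ($M{\left(d,X \right)} = \frac{d + d}{X + 1^{2}} = \frac{2 d}{X + 1} = \frac{2 d}{1 + X}$)
$M{\left(129,3 \cdot 3 + 5 \right)} v{\left(4 \right)} = 2 \cdot 129 \frac{1}{1 + \left(3 \cdot 3 + 5\right)} \left(-5\right) = 2 \cdot 129 \frac{1}{1 + \left(9 + 5\right)} \left(-5\right) = 2 \cdot 129 \frac{1}{1 + 14} \left(-5\right) = 2 \cdot 129 \cdot \frac{1}{15} \left(-5\right) = \frac{86}{5} \left(-5\right) = -86$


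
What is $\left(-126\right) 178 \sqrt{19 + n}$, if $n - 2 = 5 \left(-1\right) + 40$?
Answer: $- 44856 \sqrt{14} \approx -1.6784 \cdot 10^{5}$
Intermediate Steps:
$n = 37$ ($n = 2 + \left(5 \left(-1\right) + 40\right) = 2 + \left(-5 + 40\right) = 2 + 35 = 37$)
$\left(-126\right) 178 \sqrt{19 + n} = \left(-126\right) 178 \sqrt{19 + 37} = - 22428 \sqrt{56} = - 22428 \cdot 2 \sqrt{14} = - 44856 \sqrt{14}$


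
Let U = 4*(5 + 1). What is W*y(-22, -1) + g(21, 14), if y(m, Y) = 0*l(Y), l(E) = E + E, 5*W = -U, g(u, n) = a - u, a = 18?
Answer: -3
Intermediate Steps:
U = 24 (U = 4*6 = 24)
g(u, n) = 18 - u
W = -24/5 (W = (-1*24)/5 = (1/5)*(-24) = -24/5 ≈ -4.8000)
l(E) = 2*E
y(m, Y) = 0 (y(m, Y) = 0*(2*Y) = 0)
W*y(-22, -1) + g(21, 14) = -24/5*0 + (18 - 1*21) = 0 + (18 - 21) = 0 - 3 = -3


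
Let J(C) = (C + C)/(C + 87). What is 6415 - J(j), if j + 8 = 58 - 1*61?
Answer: 243781/38 ≈ 6415.3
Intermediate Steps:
j = -11 (j = -8 + (58 - 1*61) = -8 + (58 - 61) = -8 - 3 = -11)
J(C) = 2*C/(87 + C) (J(C) = (2*C)/(87 + C) = 2*C/(87 + C))
6415 - J(j) = 6415 - 2*(-11)/(87 - 11) = 6415 - 2*(-11)/76 = 6415 - 1*(-11/38) = 6415 + 11/38 = 243781/38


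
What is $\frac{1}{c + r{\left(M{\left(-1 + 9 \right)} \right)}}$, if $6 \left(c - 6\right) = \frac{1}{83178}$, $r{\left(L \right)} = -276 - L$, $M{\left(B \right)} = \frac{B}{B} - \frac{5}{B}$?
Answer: $- \frac{998136}{269871019} \approx -0.0036986$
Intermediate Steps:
$M{\left(B \right)} = 1 - \frac{5}{B}$
$c = \frac{2994409}{499068}$ ($c = 6 + \frac{1}{6 \cdot 83178} = 6 + \frac{1}{6} \cdot \frac{1}{83178} = 6 + \frac{1}{499068} = \frac{2994409}{499068} \approx 6.0$)
$\frac{1}{c + r{\left(M{\left(-1 + 9 \right)} \right)}} = \frac{1}{\frac{2994409}{499068} - \left(276 + \frac{-5 + \left(-1 + 9\right)}{-1 + 9}\right)} = \frac{1}{\frac{2994409}{499068} - \left(276 + \frac{-5 + 8}{8}\right)} = \frac{1}{\frac{2994409}{499068} - \left(276 + \frac{1}{8} \cdot 3\right)} = \frac{1}{\frac{2994409}{499068} - \frac{2211}{8}} = \frac{1}{- \frac{269871019}{998136}} = - \frac{998136}{269871019}$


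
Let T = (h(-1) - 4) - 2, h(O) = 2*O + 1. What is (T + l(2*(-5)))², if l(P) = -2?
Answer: 81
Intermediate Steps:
h(O) = 1 + 2*O
T = -7 (T = ((1 + 2*(-1)) - 4) - 2 = ((1 - 2) - 4) - 2 = (-1 - 4) - 2 = -5 - 2 = -7)
(T + l(2*(-5)))² = (-7 - 2)² = (-9)² = 81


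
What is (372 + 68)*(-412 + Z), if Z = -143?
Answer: -244200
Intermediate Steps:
(372 + 68)*(-412 + Z) = (372 + 68)*(-412 - 143) = 440*(-555) = -244200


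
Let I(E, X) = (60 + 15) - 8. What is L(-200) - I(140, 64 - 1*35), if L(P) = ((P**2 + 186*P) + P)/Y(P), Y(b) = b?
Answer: -80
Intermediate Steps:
L(P) = (P**2 + 187*P)/P (L(P) = ((P**2 + 186*P) + P)/P = (P**2 + 187*P)/P)
I(E, X) = 67 (I(E, X) = 75 - 8 = 67)
L(-200) - I(140, 64 - 1*35) = (187 - 200) - 1*67 = -13 - 67 = -80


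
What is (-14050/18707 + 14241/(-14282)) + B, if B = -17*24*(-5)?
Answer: 544566614473/267173374 ≈ 2038.3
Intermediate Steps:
B = 2040 (B = -408*(-5) = 2040)
(-14050/18707 + 14241/(-14282)) + B = (-14050/18707 + 14241/(-14282)) + 2040 = (-14050*1/18707 + 14241*(-1/14282)) + 2040 = (-14050/18707 - 14241/14282) + 2040 = -467068487/267173374 + 2040 = 544566614473/267173374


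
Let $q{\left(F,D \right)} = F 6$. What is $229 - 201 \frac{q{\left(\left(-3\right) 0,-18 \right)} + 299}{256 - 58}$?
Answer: $- \frac{4919}{66} \approx -74.53$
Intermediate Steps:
$q{\left(F,D \right)} = 6 F$
$229 - 201 \frac{q{\left(\left(-3\right) 0,-18 \right)} + 299}{256 - 58} = 229 - 201 \frac{6 \left(\left(-3\right) 0\right) + 299}{256 - 58} = 229 - 201 \frac{6 \cdot 0 + 299}{198} = 229 - 201 \left(0 + 299\right) \frac{1}{198} = 229 - 201 \cdot 299 \cdot \frac{1}{198} = 229 - \frac{20033}{66} = - \frac{4919}{66}$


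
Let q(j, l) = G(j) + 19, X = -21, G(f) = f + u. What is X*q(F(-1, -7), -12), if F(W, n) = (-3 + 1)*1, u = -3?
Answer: -294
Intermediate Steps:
F(W, n) = -2 (F(W, n) = -2*1 = -2)
G(f) = -3 + f (G(f) = f - 3 = -3 + f)
q(j, l) = 16 + j (q(j, l) = (-3 + j) + 19 = 16 + j)
X*q(F(-1, -7), -12) = -21*(16 - 2) = -21*14 = -294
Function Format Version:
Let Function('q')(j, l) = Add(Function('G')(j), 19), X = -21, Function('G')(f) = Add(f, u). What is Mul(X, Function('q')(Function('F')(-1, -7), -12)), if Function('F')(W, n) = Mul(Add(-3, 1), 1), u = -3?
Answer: -294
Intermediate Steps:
Function('F')(W, n) = -2 (Function('F')(W, n) = Mul(-2, 1) = -2)
Function('G')(f) = Add(-3, f) (Function('G')(f) = Add(f, -3) = Add(-3, f))
Function('q')(j, l) = Add(16, j) (Function('q')(j, l) = Add(Add(-3, j), 19) = Add(16, j))
Mul(X, Function('q')(Function('F')(-1, -7), -12)) = Mul(-21, Add(16, -2)) = Mul(-21, 14) = -294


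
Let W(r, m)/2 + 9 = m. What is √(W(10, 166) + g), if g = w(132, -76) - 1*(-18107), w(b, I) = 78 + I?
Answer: 3*√2047 ≈ 135.73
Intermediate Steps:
W(r, m) = -18 + 2*m
g = 18109 (g = (78 - 76) - 1*(-18107) = 2 + 18107 = 18109)
√(W(10, 166) + g) = √((-18 + 2*166) + 18109) = √((-18 + 332) + 18109) = √(314 + 18109) = √18423 = 3*√2047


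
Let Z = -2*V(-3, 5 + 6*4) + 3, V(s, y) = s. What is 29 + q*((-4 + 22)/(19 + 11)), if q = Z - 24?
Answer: 20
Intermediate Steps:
Z = 9 (Z = -2*(-3) + 3 = 6 + 3 = 9)
q = -15 (q = 9 - 24 = -15)
29 + q*((-4 + 22)/(19 + 11)) = 29 - 15*(-4 + 22)/(19 + 11) = 29 - 270/30 = 29 - 15*⅗ = 29 - 9 = 20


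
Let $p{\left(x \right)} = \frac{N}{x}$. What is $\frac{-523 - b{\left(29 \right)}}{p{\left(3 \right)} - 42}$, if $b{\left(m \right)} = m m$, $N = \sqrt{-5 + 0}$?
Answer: $\frac{515592}{15881} + \frac{4092 i \sqrt{5}}{15881} \approx 32.466 + 0.57616 i$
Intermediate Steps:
$N = i \sqrt{5}$ ($N = \sqrt{-5} = i \sqrt{5} \approx 2.2361 i$)
$b{\left(m \right)} = m^{2}$
$p{\left(x \right)} = \frac{i \sqrt{5}}{x}$
$\frac{-523 - b{\left(29 \right)}}{p{\left(3 \right)} - 42} = \frac{-523 - 29^{2}}{\frac{i \sqrt{5}}{3} - 42} = \frac{-523 - 841}{i \sqrt{5} \cdot \frac{1}{3} - 42} = \frac{-523 - 841}{\frac{i \sqrt{5}}{3} - 42} = - \frac{1364}{-42 + \frac{i \sqrt{5}}{3}}$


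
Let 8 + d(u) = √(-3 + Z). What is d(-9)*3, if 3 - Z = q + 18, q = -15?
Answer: -24 + 3*I*√3 ≈ -24.0 + 5.1962*I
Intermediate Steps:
Z = 0 (Z = 3 - (-15 + 18) = 3 - 1*3 = 3 - 3 = 0)
d(u) = -8 + I*√3 (d(u) = -8 + √(-3 + 0) = -8 + √(-3) = -8 + I*√3)
d(-9)*3 = (-8 + I*√3)*3 = -24 + 3*I*√3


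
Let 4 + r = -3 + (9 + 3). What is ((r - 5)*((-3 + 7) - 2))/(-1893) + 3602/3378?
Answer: 1801/1689 ≈ 1.0663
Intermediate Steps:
r = 5 (r = -4 + (-3 + (9 + 3)) = -4 + (-3 + 12) = -4 + 9 = 5)
((r - 5)*((-3 + 7) - 2))/(-1893) + 3602/3378 = ((5 - 5)*((-3 + 7) - 2))/(-1893) + 3602/3378 = (0*(4 - 2))*(-1/1893) + 3602*(1/3378) = (0*2)*(-1/1893) + 1801/1689 = 0*(-1/1893) + 1801/1689 = 0 + 1801/1689 = 1801/1689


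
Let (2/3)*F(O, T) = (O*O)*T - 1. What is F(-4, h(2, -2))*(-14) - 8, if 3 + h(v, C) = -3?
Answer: 2029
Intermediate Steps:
h(v, C) = -6 (h(v, C) = -3 - 3 = -6)
F(O, T) = -3/2 + 3*T*O²/2 (F(O, T) = 3*((O*O)*T - 1)/2 = 3*(O²*T - 1)/2 = 3*(T*O² - 1)/2 = 3*(-1 + T*O²)/2 = -3/2 + 3*T*O²/2)
F(-4, h(2, -2))*(-14) - 8 = (-3/2 + (3/2)*(-6)*(-4)²)*(-14) - 8 = (-3/2 + (3/2)*(-6)*16)*(-14) - 8 = (-3/2 - 144)*(-14) - 8 = -291/2*(-14) - 8 = 2037 - 8 = 2029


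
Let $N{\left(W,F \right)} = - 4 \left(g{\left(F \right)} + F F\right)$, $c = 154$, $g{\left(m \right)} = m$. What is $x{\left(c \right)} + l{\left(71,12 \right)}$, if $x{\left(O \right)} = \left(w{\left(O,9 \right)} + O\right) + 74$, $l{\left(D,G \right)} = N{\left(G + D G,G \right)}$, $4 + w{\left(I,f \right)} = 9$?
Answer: $-391$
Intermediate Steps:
$w{\left(I,f \right)} = 5$ ($w{\left(I,f \right)} = -4 + 9 = 5$)
$N{\left(W,F \right)} = - 4 F - 4 F^{2}$ ($N{\left(W,F \right)} = - 4 \left(F + F F\right) = - 4 \left(F + F^{2}\right) = - 4 F - 4 F^{2}$)
$l{\left(D,G \right)} = 4 G \left(-1 - G\right)$
$x{\left(O \right)} = 79 + O$ ($x{\left(O \right)} = \left(5 + O\right) + 74 = 79 + O$)
$x{\left(c \right)} + l{\left(71,12 \right)} = \left(79 + 154\right) + 4 \cdot 12 \left(-1 - 12\right) = 233 + 4 \cdot 12 \left(-1 - 12\right) = 233 + 4 \cdot 12 \left(-13\right) = 233 - 624 = -391$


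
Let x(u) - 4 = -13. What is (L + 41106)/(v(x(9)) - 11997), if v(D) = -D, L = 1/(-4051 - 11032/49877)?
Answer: -8305991721577/2422328354892 ≈ -3.4289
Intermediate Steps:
x(u) = -9 (x(u) = 4 - 13 = -9)
L = -49877/202062759 (L = 1/(-4051 - 11032*1/49877) = 1/(-4051 - 11032/49877) = 1/(-202062759/49877) = -49877/202062759 ≈ -0.00024684)
(L + 41106)/(v(x(9)) - 11997) = (-49877/202062759 + 41106)/(-1*(-9) - 11997) = 8305991721577/(202062759*(9 - 11997)) = (8305991721577/202062759)/(-11988) = (8305991721577/202062759)*(-1/11988) = -8305991721577/2422328354892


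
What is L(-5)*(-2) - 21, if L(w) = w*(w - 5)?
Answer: -121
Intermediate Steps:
L(w) = w*(-5 + w)
L(-5)*(-2) - 21 = -5*(-5 - 5)*(-2) - 21 = -5*(-10)*(-2) - 21 = 50*(-2) - 21 = -100 - 21 = -121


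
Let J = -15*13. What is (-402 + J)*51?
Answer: -30447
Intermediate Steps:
J = -195
(-402 + J)*51 = (-402 - 195)*51 = -597*51 = -30447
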